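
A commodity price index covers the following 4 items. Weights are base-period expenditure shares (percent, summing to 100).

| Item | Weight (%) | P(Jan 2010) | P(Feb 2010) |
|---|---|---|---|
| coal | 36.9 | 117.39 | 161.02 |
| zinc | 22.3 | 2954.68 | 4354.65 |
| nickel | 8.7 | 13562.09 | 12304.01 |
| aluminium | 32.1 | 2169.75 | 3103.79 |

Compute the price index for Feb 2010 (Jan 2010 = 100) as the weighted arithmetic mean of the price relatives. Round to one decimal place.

coal: 36.9 × (161.02/117.39) = 36.9 × 1.371667 = 50.6145
zinc: 22.3 × (4354.65/2954.68) = 22.3 × 1.473814 = 32.8661
nickel: 8.7 × (12304.01/13562.09) = 8.7 × 0.907236 = 7.8929
aluminium: 32.1 × (3103.79/2169.75) = 32.1 × 1.430483 = 45.9185
Index = Σ wᵢ·(p₁ᵢ/p₀ᵢ) = 50.6145 + 32.8661 + 7.8929 + 45.9185 = 137.2920

137.3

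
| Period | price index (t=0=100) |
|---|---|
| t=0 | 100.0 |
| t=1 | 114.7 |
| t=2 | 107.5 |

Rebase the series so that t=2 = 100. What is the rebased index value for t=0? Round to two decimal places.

93.02

Rebased(t=0) = 100.0 / 107.5 × 100 = 93.0233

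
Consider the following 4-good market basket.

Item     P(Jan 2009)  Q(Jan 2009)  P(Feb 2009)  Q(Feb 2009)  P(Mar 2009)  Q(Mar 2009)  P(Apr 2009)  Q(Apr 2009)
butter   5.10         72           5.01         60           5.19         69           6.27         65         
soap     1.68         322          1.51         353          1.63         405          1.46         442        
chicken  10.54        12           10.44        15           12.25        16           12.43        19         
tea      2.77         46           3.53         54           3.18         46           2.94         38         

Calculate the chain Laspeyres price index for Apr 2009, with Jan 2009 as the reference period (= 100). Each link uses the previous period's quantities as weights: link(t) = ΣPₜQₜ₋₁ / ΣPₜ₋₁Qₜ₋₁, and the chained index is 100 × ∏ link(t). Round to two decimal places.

Link Jan 2009→Feb 2009:
ΣP(Feb 2009)Q(Jan 2009) = 5.01×72 + 1.51×322 + 10.44×12 + 3.53×46 = 360.72 + 486.22 + 125.28 + 162.38 = 1134.6
ΣP(Jan 2009)Q(Jan 2009) = 5.10×72 + 1.68×322 + 10.54×12 + 2.77×46 = 367.2 + 540.96 + 126.48 + 127.42 = 1162.06
link = 1134.6/1162.06 = 0.976370
Link Feb 2009→Mar 2009:
ΣP(Mar 2009)Q(Feb 2009) = 5.19×60 + 1.63×353 + 12.25×15 + 3.18×54 = 311.4 + 575.39 + 183.75 + 171.72 = 1242.26
ΣP(Feb 2009)Q(Feb 2009) = 5.01×60 + 1.51×353 + 10.44×15 + 3.53×54 = 300.6 + 533.03 + 156.6 + 190.62 = 1180.85
link = 1242.26/1180.85 = 1.052005
Link Mar 2009→Apr 2009:
ΣP(Apr 2009)Q(Mar 2009) = 6.27×69 + 1.46×405 + 12.43×16 + 2.94×46 = 432.63 + 591.3 + 198.88 + 135.24 = 1358.05
ΣP(Mar 2009)Q(Mar 2009) = 5.19×69 + 1.63×405 + 12.25×16 + 3.18×46 = 358.11 + 660.15 + 196 + 146.28 = 1360.54
link = 1358.05/1360.54 = 0.998170
Chained index = 100 × 0.976370 × 1.052005 × 0.998170 = 102.5266

102.53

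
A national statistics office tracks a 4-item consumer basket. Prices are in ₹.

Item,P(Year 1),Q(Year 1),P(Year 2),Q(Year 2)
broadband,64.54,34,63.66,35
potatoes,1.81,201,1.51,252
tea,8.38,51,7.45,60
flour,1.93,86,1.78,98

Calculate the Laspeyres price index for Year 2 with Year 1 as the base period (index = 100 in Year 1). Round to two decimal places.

Laspeyres price index uses base-period quantities as weights.
ΣP(Year 2)·Q(Year 1) = 63.66×34 + 1.51×201 + 7.45×51 + 1.78×86 = 2164.44 + 303.51 + 379.95 + 153.08 = 3000.98
ΣP(Year 1)·Q(Year 1) = 64.54×34 + 1.81×201 + 8.38×51 + 1.93×86 = 2194.36 + 363.81 + 427.38 + 165.98 = 3151.53
Index = 3000.98 / 3151.53 × 100 = 95.2230

95.22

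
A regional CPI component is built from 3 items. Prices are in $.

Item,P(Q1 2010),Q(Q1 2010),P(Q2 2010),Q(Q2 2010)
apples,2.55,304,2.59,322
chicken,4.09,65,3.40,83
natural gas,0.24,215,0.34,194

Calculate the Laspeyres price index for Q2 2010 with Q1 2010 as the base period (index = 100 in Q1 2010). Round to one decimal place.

Laspeyres price index uses base-period quantities as weights.
ΣP(Q2 2010)·Q(Q1 2010) = 2.59×304 + 3.40×65 + 0.34×215 = 787.36 + 221 + 73.1 = 1081.46
ΣP(Q1 2010)·Q(Q1 2010) = 2.55×304 + 4.09×65 + 0.24×215 = 775.2 + 265.85 + 51.6 = 1092.65
Index = 1081.46 / 1092.65 × 100 = 98.9759

99.0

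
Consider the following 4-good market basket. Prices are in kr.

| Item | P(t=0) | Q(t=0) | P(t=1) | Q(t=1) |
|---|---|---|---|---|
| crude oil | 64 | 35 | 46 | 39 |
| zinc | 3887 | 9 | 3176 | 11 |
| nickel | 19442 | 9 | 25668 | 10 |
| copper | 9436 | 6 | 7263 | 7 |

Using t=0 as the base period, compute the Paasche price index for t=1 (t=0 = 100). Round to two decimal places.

112.60

Paasche price index uses current-period quantities as weights.
ΣP(t=1)·Q(t=1) = 46×39 + 3176×11 + 25668×10 + 7263×7 = 1794 + 34936 + 256680 + 50841 = 344251
ΣP(t=0)·Q(t=1) = 64×39 + 3887×11 + 19442×10 + 9436×7 = 2496 + 42757 + 194420 + 66052 = 305725
Index = 344251 / 305725 × 100 = 112.6015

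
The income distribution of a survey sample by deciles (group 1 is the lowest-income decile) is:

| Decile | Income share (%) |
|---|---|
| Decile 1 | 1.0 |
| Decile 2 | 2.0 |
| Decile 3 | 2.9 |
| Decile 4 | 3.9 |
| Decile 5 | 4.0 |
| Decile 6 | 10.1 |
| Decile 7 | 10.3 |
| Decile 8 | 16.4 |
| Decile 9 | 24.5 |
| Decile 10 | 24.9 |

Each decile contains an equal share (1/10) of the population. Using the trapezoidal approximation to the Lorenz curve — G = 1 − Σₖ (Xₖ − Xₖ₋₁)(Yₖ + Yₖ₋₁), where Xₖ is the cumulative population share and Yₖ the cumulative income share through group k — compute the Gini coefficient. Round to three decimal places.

Cumulative income shares Yₖ: 0.0100, 0.0300, 0.0590, 0.0980, 0.1380, 0.2390, 0.3420, 0.5060, 0.7510, 1.0000
Σ (Xₖ−Xₖ₋₁)(Yₖ+Yₖ₋₁) = (1/10)(0.0100+0.0000) + (1/10)(0.0300+0.0100) + (1/10)(0.0590+0.0300) + (1/10)(0.0980+0.0590) + (1/10)(0.1380+0.0980) + (1/10)(0.2390+0.1380) + (1/10)(0.3420+0.2390) + (1/10)(0.5060+0.3420) + (1/10)(0.7510+0.5060) + (1/10)(1.0000+0.7510)
  = 0.0010 + 0.0040 + 0.0089 + 0.0157 + 0.0236 + 0.0377 + 0.0581 + 0.0848 + 0.1257 + 0.1751 = 0.5346
G = 1 − 0.5346 = 0.4654

0.465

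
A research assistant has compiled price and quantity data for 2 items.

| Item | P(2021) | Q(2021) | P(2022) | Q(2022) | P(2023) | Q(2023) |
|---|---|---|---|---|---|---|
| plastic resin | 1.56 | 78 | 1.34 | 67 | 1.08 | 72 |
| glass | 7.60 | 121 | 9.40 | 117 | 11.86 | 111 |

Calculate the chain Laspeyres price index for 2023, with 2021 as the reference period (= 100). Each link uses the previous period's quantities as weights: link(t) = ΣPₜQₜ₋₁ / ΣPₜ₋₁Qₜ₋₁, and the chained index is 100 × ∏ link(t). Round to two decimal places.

146.38

Link 2021→2022:
ΣP(2022)Q(2021) = 1.34×78 + 9.40×121 = 104.52 + 1137.4 = 1241.92
ΣP(2021)Q(2021) = 1.56×78 + 7.60×121 = 121.68 + 919.6 = 1041.28
link = 1241.92/1041.28 = 1.192686
Link 2022→2023:
ΣP(2023)Q(2022) = 1.08×67 + 11.86×117 = 72.36 + 1387.62 = 1459.98
ΣP(2022)Q(2022) = 1.34×67 + 9.40×117 = 89.78 + 1099.8 = 1189.58
link = 1459.98/1189.58 = 1.227307
Chained index = 100 × 1.192686 × 1.227307 = 146.3792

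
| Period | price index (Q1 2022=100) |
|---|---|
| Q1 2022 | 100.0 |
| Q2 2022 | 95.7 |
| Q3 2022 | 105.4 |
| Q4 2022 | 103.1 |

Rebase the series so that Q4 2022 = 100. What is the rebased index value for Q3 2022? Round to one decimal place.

102.2

Rebased(Q3 2022) = 105.4 / 103.1 × 100 = 102.2308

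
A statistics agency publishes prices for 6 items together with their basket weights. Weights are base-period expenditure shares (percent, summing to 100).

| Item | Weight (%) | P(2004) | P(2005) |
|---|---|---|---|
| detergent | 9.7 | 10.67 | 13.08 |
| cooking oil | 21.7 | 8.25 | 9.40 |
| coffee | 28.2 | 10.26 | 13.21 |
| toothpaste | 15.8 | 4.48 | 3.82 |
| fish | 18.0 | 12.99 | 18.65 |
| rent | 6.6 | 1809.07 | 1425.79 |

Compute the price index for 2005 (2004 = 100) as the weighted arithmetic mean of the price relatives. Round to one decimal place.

detergent: 9.7 × (13.08/10.67) = 9.7 × 1.225867 = 11.8909
cooking oil: 21.7 × (9.40/8.25) = 21.7 × 1.139394 = 24.7248
coffee: 28.2 × (13.21/10.26) = 28.2 × 1.287524 = 36.3082
toothpaste: 15.8 × (3.82/4.48) = 15.8 × 0.852679 = 13.4723
fish: 18.0 × (18.65/12.99) = 18.0 × 1.435720 = 25.8430
rent: 6.6 × (1425.79/1809.07) = 6.6 × 0.788134 = 5.2017
Index = Σ wᵢ·(p₁ᵢ/p₀ᵢ) = 11.8909 + 24.7248 + 36.3082 + 13.4723 + 25.8430 + 5.2017 = 117.4409

117.4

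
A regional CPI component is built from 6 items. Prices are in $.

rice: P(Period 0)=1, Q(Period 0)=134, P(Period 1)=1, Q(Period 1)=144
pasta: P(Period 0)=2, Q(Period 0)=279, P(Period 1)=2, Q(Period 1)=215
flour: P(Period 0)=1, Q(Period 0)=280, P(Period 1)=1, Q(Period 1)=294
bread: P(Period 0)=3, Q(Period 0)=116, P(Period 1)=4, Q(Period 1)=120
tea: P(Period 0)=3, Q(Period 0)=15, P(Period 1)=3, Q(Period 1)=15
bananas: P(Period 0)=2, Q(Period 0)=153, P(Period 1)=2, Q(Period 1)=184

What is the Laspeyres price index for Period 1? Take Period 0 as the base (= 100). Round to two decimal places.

106.94

Laspeyres price index uses base-period quantities as weights.
ΣP(Period 1)·Q(Period 0) = 1×134 + 2×279 + 1×280 + 4×116 + 3×15 + 2×153 = 134 + 558 + 280 + 464 + 45 + 306 = 1787
ΣP(Period 0)·Q(Period 0) = 1×134 + 2×279 + 1×280 + 3×116 + 3×15 + 2×153 = 134 + 558 + 280 + 348 + 45 + 306 = 1671
Index = 1787 / 1671 × 100 = 106.9420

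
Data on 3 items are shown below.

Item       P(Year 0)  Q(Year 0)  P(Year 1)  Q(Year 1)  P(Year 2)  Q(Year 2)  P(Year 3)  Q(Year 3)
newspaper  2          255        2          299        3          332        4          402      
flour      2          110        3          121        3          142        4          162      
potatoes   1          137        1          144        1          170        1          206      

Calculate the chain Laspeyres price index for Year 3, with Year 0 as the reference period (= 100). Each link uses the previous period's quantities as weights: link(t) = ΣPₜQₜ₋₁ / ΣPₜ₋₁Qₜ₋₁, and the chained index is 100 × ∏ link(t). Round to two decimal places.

Link Year 0→Year 1:
ΣP(Year 1)Q(Year 0) = 2×255 + 3×110 + 1×137 = 510 + 330 + 137 = 977
ΣP(Year 0)Q(Year 0) = 2×255 + 2×110 + 1×137 = 510 + 220 + 137 = 867
link = 977/867 = 1.126874
Link Year 1→Year 2:
ΣP(Year 2)Q(Year 1) = 3×299 + 3×121 + 1×144 = 897 + 363 + 144 = 1404
ΣP(Year 1)Q(Year 1) = 2×299 + 3×121 + 1×144 = 598 + 363 + 144 = 1105
link = 1404/1105 = 1.270588
Link Year 2→Year 3:
ΣP(Year 3)Q(Year 2) = 4×332 + 4×142 + 1×170 = 1328 + 568 + 170 = 2066
ΣP(Year 2)Q(Year 2) = 3×332 + 3×142 + 1×170 = 996 + 426 + 170 = 1592
link = 2066/1592 = 1.297739
Chained index = 100 × 1.126874 × 1.270588 × 1.297739 = 185.8093

185.81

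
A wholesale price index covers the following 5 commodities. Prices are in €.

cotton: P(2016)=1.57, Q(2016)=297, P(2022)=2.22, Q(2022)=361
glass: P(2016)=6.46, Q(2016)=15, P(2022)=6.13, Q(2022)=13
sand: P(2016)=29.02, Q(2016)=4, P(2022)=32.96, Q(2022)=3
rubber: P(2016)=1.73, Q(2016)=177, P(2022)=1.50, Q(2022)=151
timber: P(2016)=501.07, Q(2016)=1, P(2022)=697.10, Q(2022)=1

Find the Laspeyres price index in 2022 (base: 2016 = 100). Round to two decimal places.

124.16

Laspeyres price index uses base-period quantities as weights.
ΣP(2022)·Q(2016) = 2.22×297 + 6.13×15 + 32.96×4 + 1.50×177 + 697.10×1 = 659.34 + 91.95 + 131.84 + 265.5 + 697.1 = 1845.73
ΣP(2016)·Q(2016) = 1.57×297 + 6.46×15 + 29.02×4 + 1.73×177 + 501.07×1 = 466.29 + 96.9 + 116.08 + 306.21 + 501.07 = 1486.55
Index = 1845.73 / 1486.55 × 100 = 124.1620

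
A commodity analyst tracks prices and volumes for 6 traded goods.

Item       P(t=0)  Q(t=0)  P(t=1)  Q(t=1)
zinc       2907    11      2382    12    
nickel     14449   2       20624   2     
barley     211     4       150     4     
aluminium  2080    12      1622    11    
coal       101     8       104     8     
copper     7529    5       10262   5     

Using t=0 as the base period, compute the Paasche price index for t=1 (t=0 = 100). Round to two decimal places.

Paasche price index uses current-period quantities as weights.
ΣP(t=1)·Q(t=1) = 2382×12 + 20624×2 + 150×4 + 1622×11 + 104×8 + 10262×5 = 28584 + 41248 + 600 + 17842 + 832 + 51310 = 140416
ΣP(t=0)·Q(t=1) = 2907×12 + 14449×2 + 211×4 + 2080×11 + 101×8 + 7529×5 = 34884 + 28898 + 844 + 22880 + 808 + 37645 = 125959
Index = 140416 / 125959 × 100 = 111.4775

111.48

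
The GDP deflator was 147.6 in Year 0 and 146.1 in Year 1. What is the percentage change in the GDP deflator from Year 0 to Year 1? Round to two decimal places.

Change = (146.1 − 147.6) / 147.6 × 100
       = -1.5 / 147.6 × 100 = -1.0163%

-1.02%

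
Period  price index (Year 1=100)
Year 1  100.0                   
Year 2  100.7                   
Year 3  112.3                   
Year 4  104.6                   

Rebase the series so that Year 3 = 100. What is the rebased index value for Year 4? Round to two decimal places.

Rebased(Year 4) = 104.6 / 112.3 × 100 = 93.1434

93.14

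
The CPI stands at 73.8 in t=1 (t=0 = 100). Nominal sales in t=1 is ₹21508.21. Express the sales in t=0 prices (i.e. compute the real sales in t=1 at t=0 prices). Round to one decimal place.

29143.9

Real = Nominal ÷ (Index/100) = 21508.21 ÷ (73.8/100)
     = 21508.21 ÷ 0.738 = 29143.9160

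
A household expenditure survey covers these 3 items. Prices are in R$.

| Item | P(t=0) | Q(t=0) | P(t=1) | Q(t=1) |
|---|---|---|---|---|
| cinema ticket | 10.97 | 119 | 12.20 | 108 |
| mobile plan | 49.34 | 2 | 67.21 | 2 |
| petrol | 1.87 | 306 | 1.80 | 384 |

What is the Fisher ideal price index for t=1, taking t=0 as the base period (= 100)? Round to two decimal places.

Laspeyres component (base-period weights):
ΣP(t=1)Q(t=0) = 12.20×119 + 67.21×2 + 1.80×306 = 1451.8 + 134.42 + 550.8 = 2137.02
ΣP(t=0)Q(t=0) = 10.97×119 + 49.34×2 + 1.87×306 = 1305.43 + 98.68 + 572.22 = 1976.33
L = 2137.02 / 1976.33 × 100 = 108.1307
Paasche component (current-period weights):
ΣP(t=1)Q(t=1) = 12.20×108 + 67.21×2 + 1.80×384 = 1317.6 + 134.42 + 691.2 = 2143.22
ΣP(t=0)Q(t=1) = 10.97×108 + 49.34×2 + 1.87×384 = 1184.76 + 98.68 + 718.08 = 2001.52
P = 2143.22 / 2001.52 × 100 = 107.0796
Fisher = √(L × P) = √(108.1307 × 107.0796) = 107.6039

107.60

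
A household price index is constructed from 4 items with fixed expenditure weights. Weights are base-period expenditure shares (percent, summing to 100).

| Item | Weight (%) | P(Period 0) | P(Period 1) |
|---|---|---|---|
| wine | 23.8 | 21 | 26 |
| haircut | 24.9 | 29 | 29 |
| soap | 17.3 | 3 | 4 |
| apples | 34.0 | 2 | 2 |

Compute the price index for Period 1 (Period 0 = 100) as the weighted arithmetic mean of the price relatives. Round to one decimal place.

wine: 23.8 × (26/21) = 23.8 × 1.238095 = 29.4667
haircut: 24.9 × (29/29) = 24.9 × 1.000000 = 24.9000
soap: 17.3 × (4/3) = 17.3 × 1.333333 = 23.0667
apples: 34.0 × (2/2) = 34.0 × 1.000000 = 34.0000
Index = Σ wᵢ·(p₁ᵢ/p₀ᵢ) = 29.4667 + 24.9000 + 23.0667 + 34.0000 = 111.4333

111.4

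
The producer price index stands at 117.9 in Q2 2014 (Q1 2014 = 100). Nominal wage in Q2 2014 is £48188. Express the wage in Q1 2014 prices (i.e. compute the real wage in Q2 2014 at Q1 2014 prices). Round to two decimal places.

Real = Nominal ÷ (Index/100) = 48188 ÷ (117.9/100)
     = 48188 ÷ 1.179 = 40871.9254

40871.93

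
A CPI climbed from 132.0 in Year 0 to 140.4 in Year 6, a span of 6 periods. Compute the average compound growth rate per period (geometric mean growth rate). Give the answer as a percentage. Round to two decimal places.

1.03%

Growth factor = (140.4/132.0)^(1/6) = (1.063636)^(1/6) = 1.010335
Growth rate = 1.010335 − 1 = 0.010335 = 1.0335%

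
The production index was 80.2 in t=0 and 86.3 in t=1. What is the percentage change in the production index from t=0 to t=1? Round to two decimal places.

7.61%

Change = (86.3 − 80.2) / 80.2 × 100
       = 6.1 / 80.2 × 100 = 7.6060%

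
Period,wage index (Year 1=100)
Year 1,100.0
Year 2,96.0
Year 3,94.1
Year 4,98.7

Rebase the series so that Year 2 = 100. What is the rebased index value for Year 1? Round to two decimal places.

Rebased(Year 1) = 100.0 / 96.0 × 100 = 104.1667

104.17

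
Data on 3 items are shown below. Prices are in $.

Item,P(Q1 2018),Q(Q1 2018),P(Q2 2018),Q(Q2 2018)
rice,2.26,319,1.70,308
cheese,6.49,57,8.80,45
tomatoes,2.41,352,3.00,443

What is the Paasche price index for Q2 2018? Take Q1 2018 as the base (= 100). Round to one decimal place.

109.4

Paasche price index uses current-period quantities as weights.
ΣP(Q2 2018)·Q(Q2 2018) = 1.70×308 + 8.80×45 + 3.00×443 = 523.6 + 396 + 1329 = 2248.6
ΣP(Q1 2018)·Q(Q2 2018) = 2.26×308 + 6.49×45 + 2.41×443 = 696.08 + 292.05 + 1067.63 = 2055.76
Index = 2248.6 / 2055.76 × 100 = 109.3805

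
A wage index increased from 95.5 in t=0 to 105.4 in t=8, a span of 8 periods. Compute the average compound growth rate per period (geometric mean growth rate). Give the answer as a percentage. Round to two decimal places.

Growth factor = (105.4/95.5)^(1/8) = (1.103665)^(1/8) = 1.012406
Growth rate = 1.012406 − 1 = 0.012406 = 1.2406%

1.24%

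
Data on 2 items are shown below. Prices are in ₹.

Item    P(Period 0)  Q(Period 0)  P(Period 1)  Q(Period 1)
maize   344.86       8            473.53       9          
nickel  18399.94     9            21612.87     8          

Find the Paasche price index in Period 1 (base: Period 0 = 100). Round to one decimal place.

Paasche price index uses current-period quantities as weights.
ΣP(Period 1)·Q(Period 1) = 473.53×9 + 21612.87×8 = 4261.77 + 172902.96 = 177164.73
ΣP(Period 0)·Q(Period 1) = 344.86×9 + 18399.94×8 = 3103.74 + 147199.52 = 150303.26
Index = 177164.73 / 150303.26 × 100 = 117.8715

117.9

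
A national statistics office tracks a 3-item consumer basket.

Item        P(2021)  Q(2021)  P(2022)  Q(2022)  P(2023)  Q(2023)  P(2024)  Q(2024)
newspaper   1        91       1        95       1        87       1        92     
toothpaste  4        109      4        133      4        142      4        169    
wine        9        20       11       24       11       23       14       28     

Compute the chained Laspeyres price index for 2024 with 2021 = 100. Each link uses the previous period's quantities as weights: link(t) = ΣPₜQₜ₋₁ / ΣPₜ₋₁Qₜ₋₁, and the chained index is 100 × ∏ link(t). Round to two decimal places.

113.69

Link 2021→2022:
ΣP(2022)Q(2021) = 1×91 + 4×109 + 11×20 = 91 + 436 + 220 = 747
ΣP(2021)Q(2021) = 1×91 + 4×109 + 9×20 = 91 + 436 + 180 = 707
link = 747/707 = 1.056577
Link 2022→2023:
ΣP(2023)Q(2022) = 1×95 + 4×133 + 11×24 = 95 + 532 + 264 = 891
ΣP(2022)Q(2022) = 1×95 + 4×133 + 11×24 = 95 + 532 + 264 = 891
link = 891/891 = 1.000000
Link 2023→2024:
ΣP(2024)Q(2023) = 1×87 + 4×142 + 14×23 = 87 + 568 + 322 = 977
ΣP(2023)Q(2023) = 1×87 + 4×142 + 11×23 = 87 + 568 + 253 = 908
link = 977/908 = 1.075991
Chained index = 100 × 1.056577 × 1.000000 × 1.075991 = 113.6868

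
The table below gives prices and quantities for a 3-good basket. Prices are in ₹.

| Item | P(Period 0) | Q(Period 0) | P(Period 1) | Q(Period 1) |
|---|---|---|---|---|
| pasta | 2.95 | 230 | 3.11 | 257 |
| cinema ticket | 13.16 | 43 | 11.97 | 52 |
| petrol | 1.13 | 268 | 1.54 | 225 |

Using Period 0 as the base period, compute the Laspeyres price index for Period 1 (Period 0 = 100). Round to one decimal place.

106.2

Laspeyres price index uses base-period quantities as weights.
ΣP(Period 1)·Q(Period 0) = 3.11×230 + 11.97×43 + 1.54×268 = 715.3 + 514.71 + 412.72 = 1642.73
ΣP(Period 0)·Q(Period 0) = 2.95×230 + 13.16×43 + 1.13×268 = 678.5 + 565.88 + 302.84 = 1547.22
Index = 1642.73 / 1547.22 × 100 = 106.1730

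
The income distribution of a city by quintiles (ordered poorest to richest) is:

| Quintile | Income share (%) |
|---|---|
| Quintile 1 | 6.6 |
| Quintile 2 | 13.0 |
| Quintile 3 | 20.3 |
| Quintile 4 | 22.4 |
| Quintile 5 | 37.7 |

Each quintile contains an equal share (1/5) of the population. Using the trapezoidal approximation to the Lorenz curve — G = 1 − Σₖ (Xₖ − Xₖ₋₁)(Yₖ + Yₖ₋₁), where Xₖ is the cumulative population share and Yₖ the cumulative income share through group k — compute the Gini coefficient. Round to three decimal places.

0.286

Cumulative income shares Yₖ: 0.0660, 0.1960, 0.3990, 0.6230, 1.0000
Σ (Xₖ−Xₖ₋₁)(Yₖ+Yₖ₋₁) = (1/5)(0.0660+0.0000) + (1/5)(0.1960+0.0660) + (1/5)(0.3990+0.1960) + (1/5)(0.6230+0.3990) + (1/5)(1.0000+0.6230)
  = 0.0132 + 0.0524 + 0.1190 + 0.2044 + 0.3246 = 0.7136
G = 1 − 0.7136 = 0.2864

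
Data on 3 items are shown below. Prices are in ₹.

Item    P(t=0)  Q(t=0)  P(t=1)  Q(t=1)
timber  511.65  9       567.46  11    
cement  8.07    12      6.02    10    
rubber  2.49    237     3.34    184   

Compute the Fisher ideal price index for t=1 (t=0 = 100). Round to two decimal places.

112.50

Laspeyres component (base-period weights):
ΣP(t=1)Q(t=0) = 567.46×9 + 6.02×12 + 3.34×237 = 5107.14 + 72.24 + 791.58 = 5970.96
ΣP(t=0)Q(t=0) = 511.65×9 + 8.07×12 + 2.49×237 = 4604.85 + 96.84 + 590.13 = 5291.82
L = 5970.96 / 5291.82 × 100 = 112.8338
Paasche component (current-period weights):
ΣP(t=1)Q(t=1) = 567.46×11 + 6.02×10 + 3.34×184 = 6242.06 + 60.2 + 614.56 = 6916.82
ΣP(t=0)Q(t=1) = 511.65×11 + 8.07×10 + 2.49×184 = 5628.15 + 80.7 + 458.16 = 6167.01
P = 6916.82 / 6167.01 × 100 = 112.1584
Fisher = √(L × P) = √(112.8338 × 112.1584) = 112.4956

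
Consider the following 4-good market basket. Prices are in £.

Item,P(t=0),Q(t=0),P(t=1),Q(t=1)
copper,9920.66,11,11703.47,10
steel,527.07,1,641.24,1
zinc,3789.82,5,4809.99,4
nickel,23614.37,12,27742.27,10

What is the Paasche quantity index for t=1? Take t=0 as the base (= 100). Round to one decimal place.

Paasche quantity index uses current-period prices as weights.
ΣP(t=1)·Q(t=1) = 11703.47×10 + 641.24×1 + 4809.99×4 + 27742.27×10 = 117034.7 + 641.24 + 19239.96 + 277422.7 = 414338.6
ΣP(t=1)·Q(t=0) = 11703.47×11 + 641.24×1 + 4809.99×5 + 27742.27×12 = 128738.17 + 641.24 + 24049.95 + 332907.24 = 486336.6
Index = 414338.6 / 486336.6 × 100 = 85.1958

85.2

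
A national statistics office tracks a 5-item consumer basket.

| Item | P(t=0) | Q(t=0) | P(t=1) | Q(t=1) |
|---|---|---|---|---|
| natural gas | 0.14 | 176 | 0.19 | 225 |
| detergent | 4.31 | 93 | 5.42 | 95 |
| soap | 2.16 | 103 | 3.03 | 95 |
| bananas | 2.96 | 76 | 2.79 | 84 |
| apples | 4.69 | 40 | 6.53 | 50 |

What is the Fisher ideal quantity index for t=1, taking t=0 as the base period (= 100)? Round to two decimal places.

Laspeyres component (base-period weights):
ΣP(t=0)Q(t=1) = 0.14×225 + 4.31×95 + 2.16×95 + 2.96×84 + 4.69×50 = 31.5 + 409.45 + 205.2 + 248.64 + 234.5 = 1129.29
ΣP(t=0)Q(t=0) = 0.14×176 + 4.31×93 + 2.16×103 + 2.96×76 + 4.69×40 = 24.64 + 400.83 + 222.48 + 224.96 + 187.6 = 1060.51
L = 1129.29 / 1060.51 × 100 = 106.4856
Paasche component (current-period weights):
ΣP(t=1)Q(t=1) = 0.19×225 + 5.42×95 + 3.03×95 + 2.79×84 + 6.53×50 = 42.75 + 514.9 + 287.85 + 234.36 + 326.5 = 1406.36
ΣP(t=1)Q(t=0) = 0.19×176 + 5.42×93 + 3.03×103 + 2.79×76 + 6.53×40 = 33.44 + 504.06 + 312.09 + 212.04 + 261.2 = 1322.83
P = 1406.36 / 1322.83 × 100 = 106.3145
Fisher = √(L × P) = √(106.4856 × 106.3145) = 106.4000

106.40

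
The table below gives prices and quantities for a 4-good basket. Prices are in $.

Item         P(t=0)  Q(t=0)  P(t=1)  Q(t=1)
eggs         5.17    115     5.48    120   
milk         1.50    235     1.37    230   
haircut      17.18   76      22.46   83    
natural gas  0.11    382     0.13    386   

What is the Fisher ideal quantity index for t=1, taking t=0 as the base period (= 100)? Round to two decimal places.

106.32

Laspeyres component (base-period weights):
ΣP(t=0)Q(t=1) = 5.17×120 + 1.50×230 + 17.18×83 + 0.11×386 = 620.4 + 345 + 1425.94 + 42.46 = 2433.8
ΣP(t=0)Q(t=0) = 5.17×115 + 1.50×235 + 17.18×76 + 0.11×382 = 594.55 + 352.5 + 1305.68 + 42.02 = 2294.75
L = 2433.8 / 2294.75 × 100 = 106.0595
Paasche component (current-period weights):
ΣP(t=1)Q(t=1) = 5.48×120 + 1.37×230 + 22.46×83 + 0.13×386 = 657.6 + 315.1 + 1864.18 + 50.18 = 2887.06
ΣP(t=1)Q(t=0) = 5.48×115 + 1.37×235 + 22.46×76 + 0.13×382 = 630.2 + 321.95 + 1706.96 + 49.66 = 2708.77
P = 2887.06 / 2708.77 × 100 = 106.5820
Fisher = √(L × P) = √(106.0595 × 106.5820) = 106.3204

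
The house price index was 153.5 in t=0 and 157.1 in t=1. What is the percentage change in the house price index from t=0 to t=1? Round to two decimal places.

Change = (157.1 − 153.5) / 153.5 × 100
       = 3.6 / 153.5 × 100 = 2.3453%

2.35%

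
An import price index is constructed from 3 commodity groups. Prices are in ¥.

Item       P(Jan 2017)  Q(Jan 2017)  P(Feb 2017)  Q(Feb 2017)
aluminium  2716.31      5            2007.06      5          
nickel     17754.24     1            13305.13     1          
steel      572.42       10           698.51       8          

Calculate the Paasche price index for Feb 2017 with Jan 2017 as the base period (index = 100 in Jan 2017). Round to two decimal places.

80.55

Paasche price index uses current-period quantities as weights.
ΣP(Feb 2017)·Q(Feb 2017) = 2007.06×5 + 13305.13×1 + 698.51×8 = 10035.3 + 13305.13 + 5588.08 = 28928.51
ΣP(Jan 2017)·Q(Feb 2017) = 2716.31×5 + 17754.24×1 + 572.42×8 = 13581.55 + 17754.24 + 4579.36 = 35915.15
Index = 28928.51 / 35915.15 × 100 = 80.5468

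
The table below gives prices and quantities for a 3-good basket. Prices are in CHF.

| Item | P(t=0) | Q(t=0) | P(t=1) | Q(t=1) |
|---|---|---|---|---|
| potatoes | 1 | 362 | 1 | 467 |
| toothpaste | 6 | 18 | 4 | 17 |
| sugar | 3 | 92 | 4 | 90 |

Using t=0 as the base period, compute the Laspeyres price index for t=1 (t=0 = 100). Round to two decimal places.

107.51

Laspeyres price index uses base-period quantities as weights.
ΣP(t=1)·Q(t=0) = 1×362 + 4×18 + 4×92 = 362 + 72 + 368 = 802
ΣP(t=0)·Q(t=0) = 1×362 + 6×18 + 3×92 = 362 + 108 + 276 = 746
Index = 802 / 746 × 100 = 107.5067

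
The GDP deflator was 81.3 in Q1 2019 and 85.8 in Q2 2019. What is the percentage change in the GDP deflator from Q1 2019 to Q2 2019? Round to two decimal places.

5.54%

Change = (85.8 − 81.3) / 81.3 × 100
       = 4.5 / 81.3 × 100 = 5.5351%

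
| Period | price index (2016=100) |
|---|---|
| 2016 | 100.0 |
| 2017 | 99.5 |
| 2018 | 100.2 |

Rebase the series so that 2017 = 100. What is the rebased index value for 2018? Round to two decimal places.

100.70

Rebased(2018) = 100.2 / 99.5 × 100 = 100.7035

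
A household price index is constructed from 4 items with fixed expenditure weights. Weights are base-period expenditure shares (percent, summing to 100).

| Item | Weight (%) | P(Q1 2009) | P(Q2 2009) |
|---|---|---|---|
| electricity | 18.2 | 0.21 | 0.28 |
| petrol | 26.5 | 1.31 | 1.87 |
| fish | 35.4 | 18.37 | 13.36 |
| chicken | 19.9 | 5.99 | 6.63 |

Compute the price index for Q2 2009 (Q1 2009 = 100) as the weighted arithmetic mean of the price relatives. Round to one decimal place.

electricity: 18.2 × (0.28/0.21) = 18.2 × 1.333333 = 24.2667
petrol: 26.5 × (1.87/1.31) = 26.5 × 1.427481 = 37.8282
fish: 35.4 × (13.36/18.37) = 35.4 × 0.727273 = 25.7455
chicken: 19.9 × (6.63/5.99) = 19.9 × 1.106845 = 22.0262
Index = Σ wᵢ·(p₁ᵢ/p₀ᵢ) = 24.2667 + 37.8282 + 25.7455 + 22.0262 = 109.8666

109.9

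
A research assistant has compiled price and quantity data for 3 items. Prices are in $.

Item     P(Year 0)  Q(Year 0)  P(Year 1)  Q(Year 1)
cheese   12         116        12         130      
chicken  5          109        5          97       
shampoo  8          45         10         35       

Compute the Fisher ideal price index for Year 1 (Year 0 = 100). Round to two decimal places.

103.46

Laspeyres component (base-period weights):
ΣP(Year 1)Q(Year 0) = 12×116 + 5×109 + 10×45 = 1392 + 545 + 450 = 2387
ΣP(Year 0)Q(Year 0) = 12×116 + 5×109 + 8×45 = 1392 + 545 + 360 = 2297
L = 2387 / 2297 × 100 = 103.9182
Paasche component (current-period weights):
ΣP(Year 1)Q(Year 1) = 12×130 + 5×97 + 10×35 = 1560 + 485 + 350 = 2395
ΣP(Year 0)Q(Year 1) = 12×130 + 5×97 + 8×35 = 1560 + 485 + 280 = 2325
P = 2395 / 2325 × 100 = 103.0108
Fisher = √(L × P) = √(103.9182 × 103.0108) = 103.4635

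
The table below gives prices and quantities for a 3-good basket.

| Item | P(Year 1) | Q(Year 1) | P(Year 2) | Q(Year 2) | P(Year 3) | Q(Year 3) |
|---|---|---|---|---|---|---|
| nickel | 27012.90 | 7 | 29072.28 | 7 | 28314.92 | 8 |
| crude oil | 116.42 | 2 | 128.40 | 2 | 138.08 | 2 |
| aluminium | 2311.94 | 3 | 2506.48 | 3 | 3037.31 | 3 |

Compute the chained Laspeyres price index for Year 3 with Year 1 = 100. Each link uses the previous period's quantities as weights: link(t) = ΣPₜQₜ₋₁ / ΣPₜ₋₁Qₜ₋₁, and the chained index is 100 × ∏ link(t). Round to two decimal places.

105.77

Link Year 1→Year 2:
ΣP(Year 2)Q(Year 1) = 29072.28×7 + 128.40×2 + 2506.48×3 = 203505.96 + 256.8 + 7519.44 = 211282.2
ΣP(Year 1)Q(Year 1) = 27012.90×7 + 116.42×2 + 2311.94×3 = 189090.3 + 232.84 + 6935.82 = 196258.96
link = 211282.2/196258.96 = 1.076548
Link Year 2→Year 3:
ΣP(Year 3)Q(Year 2) = 28314.92×7 + 138.08×2 + 3037.31×3 = 198204.44 + 276.16 + 9111.93 = 207592.53
ΣP(Year 2)Q(Year 2) = 29072.28×7 + 128.40×2 + 2506.48×3 = 203505.96 + 256.8 + 7519.44 = 211282.2
link = 207592.53/211282.2 = 0.982537
Chained index = 100 × 1.076548 × 0.982537 = 105.7748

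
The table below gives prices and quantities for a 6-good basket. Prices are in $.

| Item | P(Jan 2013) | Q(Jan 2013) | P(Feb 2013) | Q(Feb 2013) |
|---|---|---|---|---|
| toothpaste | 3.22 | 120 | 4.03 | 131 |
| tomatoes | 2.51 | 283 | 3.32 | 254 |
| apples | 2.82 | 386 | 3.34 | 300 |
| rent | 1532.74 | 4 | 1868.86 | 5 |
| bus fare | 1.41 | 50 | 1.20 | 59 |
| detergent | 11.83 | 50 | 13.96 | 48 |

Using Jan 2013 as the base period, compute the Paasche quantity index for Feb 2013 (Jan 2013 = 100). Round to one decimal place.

Paasche quantity index uses current-period prices as weights.
ΣP(Feb 2013)·Q(Feb 2013) = 4.03×131 + 3.32×254 + 3.34×300 + 1868.86×5 + 1.20×59 + 13.96×48 = 527.93 + 843.28 + 1002 + 9344.3 + 70.8 + 670.08 = 12458.39
ΣP(Feb 2013)·Q(Jan 2013) = 4.03×120 + 3.32×283 + 3.34×386 + 1868.86×4 + 1.20×50 + 13.96×50 = 483.6 + 939.56 + 1289.24 + 7475.44 + 60 + 698 = 10945.84
Index = 12458.39 / 10945.84 × 100 = 113.8185

113.8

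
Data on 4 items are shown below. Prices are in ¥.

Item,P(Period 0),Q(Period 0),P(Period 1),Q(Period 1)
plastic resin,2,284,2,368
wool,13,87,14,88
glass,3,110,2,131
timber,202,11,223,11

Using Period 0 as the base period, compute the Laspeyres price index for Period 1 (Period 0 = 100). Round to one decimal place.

104.9

Laspeyres price index uses base-period quantities as weights.
ΣP(Period 1)·Q(Period 0) = 2×284 + 14×87 + 2×110 + 223×11 = 568 + 1218 + 220 + 2453 = 4459
ΣP(Period 0)·Q(Period 0) = 2×284 + 13×87 + 3×110 + 202×11 = 568 + 1131 + 330 + 2222 = 4251
Index = 4459 / 4251 × 100 = 104.8930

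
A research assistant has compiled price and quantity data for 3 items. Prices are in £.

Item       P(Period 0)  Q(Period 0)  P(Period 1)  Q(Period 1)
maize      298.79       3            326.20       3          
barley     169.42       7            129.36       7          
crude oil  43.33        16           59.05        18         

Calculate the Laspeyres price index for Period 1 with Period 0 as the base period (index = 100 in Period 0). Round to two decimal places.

Laspeyres price index uses base-period quantities as weights.
ΣP(Period 1)·Q(Period 0) = 326.20×3 + 129.36×7 + 59.05×16 = 978.6 + 905.52 + 944.8 = 2828.92
ΣP(Period 0)·Q(Period 0) = 298.79×3 + 169.42×7 + 43.33×16 = 896.37 + 1185.94 + 693.28 = 2775.59
Index = 2828.92 / 2775.59 × 100 = 101.9214

101.92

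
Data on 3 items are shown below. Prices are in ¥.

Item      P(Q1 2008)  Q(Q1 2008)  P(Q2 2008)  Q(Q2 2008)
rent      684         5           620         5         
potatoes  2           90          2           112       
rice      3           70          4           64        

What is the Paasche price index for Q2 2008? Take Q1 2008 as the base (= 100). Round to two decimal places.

Paasche price index uses current-period quantities as weights.
ΣP(Q2 2008)·Q(Q2 2008) = 620×5 + 2×112 + 4×64 = 3100 + 224 + 256 = 3580
ΣP(Q1 2008)·Q(Q2 2008) = 684×5 + 2×112 + 3×64 = 3420 + 224 + 192 = 3836
Index = 3580 / 3836 × 100 = 93.3264

93.33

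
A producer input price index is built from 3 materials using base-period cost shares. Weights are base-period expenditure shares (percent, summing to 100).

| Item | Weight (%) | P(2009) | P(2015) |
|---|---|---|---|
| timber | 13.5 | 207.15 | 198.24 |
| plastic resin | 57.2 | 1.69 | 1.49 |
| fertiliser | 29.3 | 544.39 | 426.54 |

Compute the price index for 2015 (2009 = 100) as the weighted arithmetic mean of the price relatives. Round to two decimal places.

86.31

timber: 13.5 × (198.24/207.15) = 13.5 × 0.956988 = 12.9193
plastic resin: 57.2 × (1.49/1.69) = 57.2 × 0.881657 = 50.4308
fertiliser: 29.3 × (426.54/544.39) = 29.3 × 0.783519 = 22.9571
Index = Σ wᵢ·(p₁ᵢ/p₀ᵢ) = 12.9193 + 50.4308 + 22.9571 = 86.3072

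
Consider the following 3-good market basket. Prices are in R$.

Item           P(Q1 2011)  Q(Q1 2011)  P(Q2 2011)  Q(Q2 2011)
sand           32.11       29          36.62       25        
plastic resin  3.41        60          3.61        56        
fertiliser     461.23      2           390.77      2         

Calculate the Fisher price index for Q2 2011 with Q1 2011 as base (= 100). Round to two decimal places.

99.60

Laspeyres component (base-period weights):
ΣP(Q2 2011)Q(Q1 2011) = 36.62×29 + 3.61×60 + 390.77×2 = 1061.98 + 216.6 + 781.54 = 2060.12
ΣP(Q1 2011)Q(Q1 2011) = 32.11×29 + 3.41×60 + 461.23×2 = 931.19 + 204.6 + 922.46 = 2058.25
L = 2060.12 / 2058.25 × 100 = 100.0909
Paasche component (current-period weights):
ΣP(Q2 2011)Q(Q2 2011) = 36.62×25 + 3.61×56 + 390.77×2 = 915.5 + 202.16 + 781.54 = 1899.2
ΣP(Q1 2011)Q(Q2 2011) = 32.11×25 + 3.41×56 + 461.23×2 = 802.75 + 190.96 + 922.46 = 1916.17
P = 1899.2 / 1916.17 × 100 = 99.1144
Fisher = √(L × P) = √(100.0909 × 99.1144) = 99.6014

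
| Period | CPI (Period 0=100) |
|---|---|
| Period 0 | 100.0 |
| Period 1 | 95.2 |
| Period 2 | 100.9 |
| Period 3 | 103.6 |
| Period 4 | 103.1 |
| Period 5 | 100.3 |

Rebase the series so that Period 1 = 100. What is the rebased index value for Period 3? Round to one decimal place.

Rebased(Period 3) = 103.6 / 95.2 × 100 = 108.8235

108.8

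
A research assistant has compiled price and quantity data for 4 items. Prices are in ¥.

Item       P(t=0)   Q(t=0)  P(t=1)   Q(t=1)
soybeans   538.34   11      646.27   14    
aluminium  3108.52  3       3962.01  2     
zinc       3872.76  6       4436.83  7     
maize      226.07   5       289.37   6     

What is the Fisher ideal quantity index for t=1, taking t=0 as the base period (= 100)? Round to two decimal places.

Laspeyres component (base-period weights):
ΣP(t=0)Q(t=1) = 538.34×14 + 3108.52×2 + 3872.76×7 + 226.07×6 = 7536.76 + 6217.04 + 27109.32 + 1356.42 = 42219.54
ΣP(t=0)Q(t=0) = 538.34×11 + 3108.52×3 + 3872.76×6 + 226.07×5 = 5921.74 + 9325.56 + 23236.56 + 1130.35 = 39614.21
L = 42219.54 / 39614.21 × 100 = 106.5768
Paasche component (current-period weights):
ΣP(t=1)Q(t=1) = 646.27×14 + 3962.01×2 + 4436.83×7 + 289.37×6 = 9047.78 + 7924.02 + 31057.81 + 1736.22 = 49765.83
ΣP(t=1)Q(t=0) = 646.27×11 + 3962.01×3 + 4436.83×6 + 289.37×5 = 7108.97 + 11886.03 + 26620.98 + 1446.85 = 47062.83
P = 49765.83 / 47062.83 × 100 = 105.7434
Fisher = √(L × P) = √(106.5768 × 105.7434) = 106.1593

106.16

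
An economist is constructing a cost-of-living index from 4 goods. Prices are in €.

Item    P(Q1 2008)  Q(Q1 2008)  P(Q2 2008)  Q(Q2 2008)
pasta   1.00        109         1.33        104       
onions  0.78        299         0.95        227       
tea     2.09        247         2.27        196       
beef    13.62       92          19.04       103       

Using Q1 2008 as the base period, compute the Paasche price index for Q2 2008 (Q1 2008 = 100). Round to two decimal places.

131.83

Paasche price index uses current-period quantities as weights.
ΣP(Q2 2008)·Q(Q2 2008) = 1.33×104 + 0.95×227 + 2.27×196 + 19.04×103 = 138.32 + 215.65 + 444.92 + 1961.12 = 2760.01
ΣP(Q1 2008)·Q(Q2 2008) = 1.00×104 + 0.78×227 + 2.09×196 + 13.62×103 = 104 + 177.06 + 409.64 + 1402.86 = 2093.56
Index = 2760.01 / 2093.56 × 100 = 131.8333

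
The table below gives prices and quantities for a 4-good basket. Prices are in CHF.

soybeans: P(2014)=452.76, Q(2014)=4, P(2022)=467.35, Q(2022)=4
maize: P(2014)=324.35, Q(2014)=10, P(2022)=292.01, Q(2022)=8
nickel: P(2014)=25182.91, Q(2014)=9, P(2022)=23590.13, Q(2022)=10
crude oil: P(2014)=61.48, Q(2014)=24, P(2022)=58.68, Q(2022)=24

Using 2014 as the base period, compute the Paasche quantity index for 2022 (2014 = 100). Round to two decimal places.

110.53

Paasche quantity index uses current-period prices as weights.
ΣP(2022)·Q(2022) = 467.35×4 + 292.01×8 + 23590.13×10 + 58.68×24 = 1869.4 + 2336.08 + 235901.3 + 1408.32 = 241515.1
ΣP(2022)·Q(2014) = 467.35×4 + 292.01×10 + 23590.13×9 + 58.68×24 = 1869.4 + 2920.1 + 212311.17 + 1408.32 = 218508.99
Index = 241515.1 / 218508.99 × 100 = 110.5287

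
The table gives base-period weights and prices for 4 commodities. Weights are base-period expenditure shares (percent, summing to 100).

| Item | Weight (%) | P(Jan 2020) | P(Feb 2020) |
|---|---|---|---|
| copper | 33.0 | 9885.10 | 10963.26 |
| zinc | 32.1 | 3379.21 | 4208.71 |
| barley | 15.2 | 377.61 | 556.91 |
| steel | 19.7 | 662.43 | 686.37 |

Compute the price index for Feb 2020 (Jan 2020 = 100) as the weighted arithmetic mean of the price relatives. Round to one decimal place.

119.4

copper: 33.0 × (10963.26/9885.10) = 33.0 × 1.109069 = 36.5993
zinc: 32.1 × (4208.71/3379.21) = 32.1 × 1.245472 = 39.9796
barley: 15.2 × (556.91/377.61) = 15.2 × 1.474829 = 22.4174
steel: 19.7 × (686.37/662.43) = 19.7 × 1.036140 = 20.4120
Index = Σ wᵢ·(p₁ᵢ/p₀ᵢ) = 36.5993 + 39.9796 + 22.4174 + 20.4120 = 119.4083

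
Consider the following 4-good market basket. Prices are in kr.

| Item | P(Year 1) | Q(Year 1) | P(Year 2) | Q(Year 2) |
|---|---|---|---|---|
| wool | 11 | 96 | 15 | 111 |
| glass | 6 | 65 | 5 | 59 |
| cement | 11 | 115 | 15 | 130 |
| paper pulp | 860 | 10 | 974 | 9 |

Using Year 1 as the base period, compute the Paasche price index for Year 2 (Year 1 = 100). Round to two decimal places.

117.97

Paasche price index uses current-period quantities as weights.
ΣP(Year 2)·Q(Year 2) = 15×111 + 5×59 + 15×130 + 974×9 = 1665 + 295 + 1950 + 8766 = 12676
ΣP(Year 1)·Q(Year 2) = 11×111 + 6×59 + 11×130 + 860×9 = 1221 + 354 + 1430 + 7740 = 10745
Index = 12676 / 10745 × 100 = 117.9711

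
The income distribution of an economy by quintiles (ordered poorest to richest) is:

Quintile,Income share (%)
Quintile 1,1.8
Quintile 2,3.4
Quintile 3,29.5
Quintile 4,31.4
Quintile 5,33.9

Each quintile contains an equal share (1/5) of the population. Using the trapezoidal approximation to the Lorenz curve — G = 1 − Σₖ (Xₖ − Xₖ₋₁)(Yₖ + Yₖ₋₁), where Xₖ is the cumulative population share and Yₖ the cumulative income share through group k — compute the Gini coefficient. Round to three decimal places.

0.369

Cumulative income shares Yₖ: 0.0180, 0.0520, 0.3470, 0.6610, 1.0000
Σ (Xₖ−Xₖ₋₁)(Yₖ+Yₖ₋₁) = (1/5)(0.0180+0.0000) + (1/5)(0.0520+0.0180) + (1/5)(0.3470+0.0520) + (1/5)(0.6610+0.3470) + (1/5)(1.0000+0.6610)
  = 0.0036 + 0.0140 + 0.0798 + 0.2016 + 0.3322 = 0.6312
G = 1 − 0.6312 = 0.3688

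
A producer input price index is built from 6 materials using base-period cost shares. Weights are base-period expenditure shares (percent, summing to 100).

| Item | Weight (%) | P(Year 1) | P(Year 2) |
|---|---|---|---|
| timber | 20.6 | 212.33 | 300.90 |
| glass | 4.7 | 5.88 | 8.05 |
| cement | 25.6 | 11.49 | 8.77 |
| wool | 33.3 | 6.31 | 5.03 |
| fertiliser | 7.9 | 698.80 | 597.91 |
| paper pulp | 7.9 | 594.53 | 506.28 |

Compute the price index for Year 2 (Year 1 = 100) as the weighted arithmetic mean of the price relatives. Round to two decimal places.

timber: 20.6 × (300.90/212.33) = 20.6 × 1.417134 = 29.1930
glass: 4.7 × (8.05/5.88) = 4.7 × 1.369048 = 6.4345
cement: 25.6 × (8.77/11.49) = 25.6 × 0.763272 = 19.5398
wool: 33.3 × (5.03/6.31) = 33.3 × 0.797147 = 26.5450
fertiliser: 7.9 × (597.91/698.80) = 7.9 × 0.855624 = 6.7594
paper pulp: 7.9 × (506.28/594.53) = 7.9 × 0.851563 = 6.7274
Index = Σ wᵢ·(p₁ᵢ/p₀ᵢ) = 29.1930 + 6.4345 + 19.5398 + 26.5450 + 6.7594 + 6.7274 = 95.1990

95.20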